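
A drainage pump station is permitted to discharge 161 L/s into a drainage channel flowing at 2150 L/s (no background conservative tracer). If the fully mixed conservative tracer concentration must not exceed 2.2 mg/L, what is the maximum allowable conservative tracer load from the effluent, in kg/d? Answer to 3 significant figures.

439 kg/d

Mass balance at the limit: 2150·0 + 161.0·Cₑ = 2311·2.2 → Cₑ = 31.58 mg/L.
161.0 L/s = 0.1610 m³/s. Load = 0.1610 m³/s × 31.58 g/m³ × 86 400 s/d = 439.3 kg/d.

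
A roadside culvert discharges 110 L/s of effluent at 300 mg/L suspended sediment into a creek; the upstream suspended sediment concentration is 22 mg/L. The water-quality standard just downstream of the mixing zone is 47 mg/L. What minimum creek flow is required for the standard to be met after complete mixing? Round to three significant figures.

Set C_mix = 47: (Q·22.00 + 110.0·300.0) / (Q + 110.0) = 47
→ Q = 110.0·(300.0 − 47)/(47 − 22.00) = 1113 L/s.

1110 L/s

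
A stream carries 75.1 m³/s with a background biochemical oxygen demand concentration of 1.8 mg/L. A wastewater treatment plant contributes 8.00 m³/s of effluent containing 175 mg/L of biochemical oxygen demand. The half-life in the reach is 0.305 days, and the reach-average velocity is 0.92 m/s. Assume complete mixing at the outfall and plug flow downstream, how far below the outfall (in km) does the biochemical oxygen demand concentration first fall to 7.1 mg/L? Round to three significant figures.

Conservation of mass: C = (75.10·1.800 + 8.000·175.0) / 83.10 = 1535/83.10 = 18.47 mg/L.
Half-life 0.305 d → k = ln 2 / 0.305 = 2.273 d⁻¹.
Set 18.47·exp(−k·t) = 7.1 → t = ln(18.47/7.1)/k = 36360 s = 10.10 h.
Distance = v·t = 0.92·36360 = 33450 m = 33.45 km.

33.4 km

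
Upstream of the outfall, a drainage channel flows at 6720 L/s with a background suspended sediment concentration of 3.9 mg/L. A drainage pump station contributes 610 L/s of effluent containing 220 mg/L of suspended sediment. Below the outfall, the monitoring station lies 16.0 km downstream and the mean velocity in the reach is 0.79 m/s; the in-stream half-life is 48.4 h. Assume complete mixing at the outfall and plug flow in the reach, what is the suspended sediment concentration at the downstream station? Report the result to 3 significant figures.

Mass balance: C = (6720·3.900 + 610.0·220.0) / 7330 = 160400/7330 = 21.88 mg/L.
Travel time t = 16.0·1000 / 0.79 = 20250 s = 5.626 h.
Half-life 48.4 h → k = ln 2 / 48.4 = 0.01432 h⁻¹ = 0.3437 d⁻¹.
Applying C = C₀e^(−kt): 21.88 × 0.9226 = 20.19 mg/L.

20.2 mg/L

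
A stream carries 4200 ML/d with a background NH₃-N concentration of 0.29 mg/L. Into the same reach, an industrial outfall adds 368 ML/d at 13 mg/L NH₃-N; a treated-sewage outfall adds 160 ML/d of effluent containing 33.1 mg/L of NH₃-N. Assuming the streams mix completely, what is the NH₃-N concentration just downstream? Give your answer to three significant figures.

Conservation of mass: C = (4200·0.2900 + 368.0·13.00 + 160.0·33.10) / 4728 = 11300/4728 = 2.390 mg/L.

2.39 mg/L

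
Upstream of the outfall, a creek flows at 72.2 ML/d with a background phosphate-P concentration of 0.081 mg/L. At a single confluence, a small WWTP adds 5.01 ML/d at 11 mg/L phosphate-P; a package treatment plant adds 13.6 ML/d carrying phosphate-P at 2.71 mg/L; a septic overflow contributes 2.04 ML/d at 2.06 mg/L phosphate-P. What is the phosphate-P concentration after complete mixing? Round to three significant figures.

1.10 mg/L

Flow-weighted average: C = (72.20·0.08100 + 5.010·11.00 + 13.60·2.710 + 2.040·2.060) / 92.85 = 102.0/92.85 = 1.099 mg/L.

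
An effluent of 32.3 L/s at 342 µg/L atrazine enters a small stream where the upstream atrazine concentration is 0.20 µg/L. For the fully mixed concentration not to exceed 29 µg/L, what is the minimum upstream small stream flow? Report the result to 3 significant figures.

Set C_mix = 29: (Q·0.2000 + 32.30·342.0) / (Q + 32.30) = 29
→ Q = 32.30·(342.0 − 29)/(29 − 0.2000) = 351.0 L/s.

351 L/s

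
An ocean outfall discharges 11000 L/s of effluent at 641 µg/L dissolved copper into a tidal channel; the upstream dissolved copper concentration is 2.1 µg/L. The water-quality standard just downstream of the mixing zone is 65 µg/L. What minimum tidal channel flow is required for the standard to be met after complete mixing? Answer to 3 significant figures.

101000 L/s

Set C_mix = 65: (Q·2.100 + 11000·641.0) / (Q + 11000) = 65
→ Q = 11000·(641.0 − 65)/(65 − 2.100) = 100700 L/s.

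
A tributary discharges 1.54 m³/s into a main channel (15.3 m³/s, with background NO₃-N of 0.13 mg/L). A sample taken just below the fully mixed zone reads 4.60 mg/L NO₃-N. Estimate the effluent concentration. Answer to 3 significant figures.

Mass balance: 15.30·0.1300 + 1.540·Cₑ = 16.84·4.600
→ Cₑ = (16.84·4.600 − 15.30·0.1300) / 1.540 = 49.01 mg/L.

49.0 mg/L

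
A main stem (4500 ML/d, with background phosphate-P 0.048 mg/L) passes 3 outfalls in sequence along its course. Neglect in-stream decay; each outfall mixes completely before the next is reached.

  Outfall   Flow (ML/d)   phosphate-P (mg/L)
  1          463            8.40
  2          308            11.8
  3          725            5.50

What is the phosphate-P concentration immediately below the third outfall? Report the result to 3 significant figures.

Below outfall 1: Q → 4963 ML/d, C = (4500·0.04800 + 463.0·8.400)/4963 = 0.8272 mg/L.
Below outfall 2: Q → 5271 ML/d, C = (4963·0.8272 + 308.0·11.80)/5271 = 1.468 mg/L.
Below outfall 3: Q → 5996 ML/d, C = (5271·1.468 + 725.0·5.500)/5996 = 1.956 mg/L.

1.96 mg/L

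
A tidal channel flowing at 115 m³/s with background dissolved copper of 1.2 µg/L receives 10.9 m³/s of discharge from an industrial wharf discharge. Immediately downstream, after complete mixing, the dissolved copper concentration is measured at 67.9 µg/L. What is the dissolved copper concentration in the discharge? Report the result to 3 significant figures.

Mass balance: 115.0·1.200 + 10.90·Cₑ = 125.9·67.90
→ Cₑ = (125.9·67.90 − 115.0·1.200) / 10.90 = 771.6 µg/L.

772 µg/L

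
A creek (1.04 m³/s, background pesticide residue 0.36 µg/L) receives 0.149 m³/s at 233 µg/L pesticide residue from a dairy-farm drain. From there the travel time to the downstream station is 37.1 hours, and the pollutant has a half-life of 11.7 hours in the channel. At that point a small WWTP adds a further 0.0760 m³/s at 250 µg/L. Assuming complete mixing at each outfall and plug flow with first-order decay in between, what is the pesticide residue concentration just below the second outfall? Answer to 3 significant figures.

Conservation of mass: C = (1.040·0.3600 + 0.1490·233.0) / 1.189 = 35.09/1.189 = 29.51 µg/L; combined flow 1.189 m³/s.
Half-life 11.7 h → k = ln 2 / 11.7 = 0.05924 h⁻¹ = 1.422 d⁻¹.
Applying C = C₀e^(−kt): 29.51 × 0.1110 = 3.277 µg/L.
At the second outfall, C = (1.189·3.277 + 0.07600·250.0) / (1.189 + 0.07600) = 18.10 µg/L.

18.1 µg/L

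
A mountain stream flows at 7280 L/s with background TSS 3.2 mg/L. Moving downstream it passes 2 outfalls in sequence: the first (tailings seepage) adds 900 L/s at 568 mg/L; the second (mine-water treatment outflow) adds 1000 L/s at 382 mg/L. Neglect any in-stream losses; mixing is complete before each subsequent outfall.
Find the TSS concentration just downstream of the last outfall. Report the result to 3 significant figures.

Below outfall 1: Q → 8180 L/s, C = (7280·3.200 + 900.0·568.0)/8180 = 65.34 mg/L.
Below outfall 2: Q → 9180 L/s, C = (8180·65.34 + 1000·382.0)/9180 = 99.84 mg/L.

99.8 mg/L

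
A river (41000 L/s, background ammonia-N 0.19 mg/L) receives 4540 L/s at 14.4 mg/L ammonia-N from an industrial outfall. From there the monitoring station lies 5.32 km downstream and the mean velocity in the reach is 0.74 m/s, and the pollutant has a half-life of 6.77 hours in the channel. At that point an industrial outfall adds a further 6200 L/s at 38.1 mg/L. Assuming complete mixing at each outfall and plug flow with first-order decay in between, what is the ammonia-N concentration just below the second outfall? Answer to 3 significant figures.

5.72 mg/L

Conservation of mass: C = (41000·0.1900 + 4540·14.40) / 45540 = 73170/45540 = 1.607 mg/L; combined flow 45540 L/s.
Travel time t = 5.32·1000 / 0.74 = 7189 s = 1.997 h.
Half-life 6.77 h → k = ln 2 / 6.77 = 0.1024 h⁻¹ = 2.457 d⁻¹.
First-order decay: C = 1.607·exp(−k·t) = 1.607·0.8151 = 1.310 mg/L.
Second outfall: C = (45540·1.310 + 6200·38.10)/51740 = 5.718 mg/L.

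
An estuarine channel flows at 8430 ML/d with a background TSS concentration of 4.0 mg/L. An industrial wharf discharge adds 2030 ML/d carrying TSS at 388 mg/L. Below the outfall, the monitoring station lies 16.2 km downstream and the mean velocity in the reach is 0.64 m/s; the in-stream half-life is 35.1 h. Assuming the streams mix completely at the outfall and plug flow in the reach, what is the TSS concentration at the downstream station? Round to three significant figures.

Mass balance: C = (8430·4.000 + 2030·388.0) / 10460 = 821400/10460 = 78.52 mg/L.
Travel time t = 16.2·1000 / 0.64 = 25310 s = 7.031 h.
Half-life 35.1 h → k = ln 2 / 35.1 = 0.01975 h⁻¹ = 0.4739 d⁻¹.
Applying C = C₀e^(−kt): 78.52 × 0.8704 = 68.34 mg/L.

68.3 mg/L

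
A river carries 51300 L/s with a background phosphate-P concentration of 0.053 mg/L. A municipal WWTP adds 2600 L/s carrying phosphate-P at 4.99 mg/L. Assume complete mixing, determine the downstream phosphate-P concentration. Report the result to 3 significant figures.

Conservation of mass: C = (51300·0.05300 + 2600·4.990) / 53900 = 15690/53900 = 0.2911 mg/L.

0.291 mg/L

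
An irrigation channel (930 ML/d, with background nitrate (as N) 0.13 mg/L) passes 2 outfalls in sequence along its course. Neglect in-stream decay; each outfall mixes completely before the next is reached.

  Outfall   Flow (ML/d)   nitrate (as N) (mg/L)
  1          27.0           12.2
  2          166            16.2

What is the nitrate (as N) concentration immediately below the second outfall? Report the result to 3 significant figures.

After outfall 1: Q = 930.0 + 27.00 = 957.0 ML/d; C = (930.0·0.1300 + 27.00·12.20)/957.0 = 0.4705 mg/L.
After outfall 2: Q = 957.0 + 166.0 = 1123 ML/d; C = (957.0·0.4705 + 166.0·16.20)/1123 = 2.796 mg/L.

2.80 mg/L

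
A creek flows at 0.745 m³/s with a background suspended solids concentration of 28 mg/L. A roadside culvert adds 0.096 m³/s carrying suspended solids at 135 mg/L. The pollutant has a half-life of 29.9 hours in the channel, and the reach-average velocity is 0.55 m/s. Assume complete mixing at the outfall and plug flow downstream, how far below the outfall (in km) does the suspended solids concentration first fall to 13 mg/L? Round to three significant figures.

Mixed concentration C = ΣQC/ΣQ = (0.7450·28.00 + 0.09600·135.0) / 0.8410 = 33.82/0.8410 = 40.21 mg/L.
Half-life 29.9 h → k = ln 2 / 29.9 = 0.02318 h⁻¹ = 0.5564 d⁻¹.
Set 40.21·exp(−k·t) = 13 → t = ln(40.21/13)/k = 175400 s = 48.71 h.
Distance = v·t = 0.55·175400 = 96450 m = 96.45 km.

96.5 km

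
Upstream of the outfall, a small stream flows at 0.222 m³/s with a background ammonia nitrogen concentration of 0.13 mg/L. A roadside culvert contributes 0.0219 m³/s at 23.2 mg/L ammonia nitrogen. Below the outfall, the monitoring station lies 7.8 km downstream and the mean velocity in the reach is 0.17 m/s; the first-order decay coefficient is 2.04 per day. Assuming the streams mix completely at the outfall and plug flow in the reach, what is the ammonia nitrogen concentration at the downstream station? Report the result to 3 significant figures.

0.745 mg/L

Mixed concentration C = ΣQC/ΣQ = (0.2220·0.1300 + 0.02190·23.20) / 0.2439 = 0.5369/0.2439 = 2.201 mg/L.
Travel time t = 7.8·1000 / 0.17 = 45880 s = 12.75 h.
Applying C = C₀e^(−kt): 2.201 × 0.3385 = 0.7451 mg/L.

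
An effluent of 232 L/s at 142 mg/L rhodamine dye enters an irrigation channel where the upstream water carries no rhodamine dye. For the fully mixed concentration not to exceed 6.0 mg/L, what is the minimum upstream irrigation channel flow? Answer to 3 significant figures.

Set C_mix = 6.0: (Q·0 + 232.0·142.0) / (Q + 232.0) = 6.0
→ Q = 232.0·(142.0 − 6.0)/(6.0 − 0) = 5259 L/s.

5260 L/s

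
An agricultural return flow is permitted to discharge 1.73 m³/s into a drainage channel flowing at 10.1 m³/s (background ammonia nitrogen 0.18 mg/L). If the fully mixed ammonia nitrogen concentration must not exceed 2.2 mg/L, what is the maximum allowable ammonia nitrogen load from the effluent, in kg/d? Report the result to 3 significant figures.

Mass balance at the limit: 10.10·0.1800 + 1.730·Cₑ = 11.83·2.2 → Cₑ = 13.99 mg/L.
Load = 1.730 m³/s × 13.99 g/m³ × 86 400 s/d = 2092 kg/d.

2090 kg/d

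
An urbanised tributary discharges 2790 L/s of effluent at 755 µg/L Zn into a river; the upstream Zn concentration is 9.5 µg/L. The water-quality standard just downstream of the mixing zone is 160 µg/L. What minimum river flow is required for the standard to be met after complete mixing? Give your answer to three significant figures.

Set C_mix = 160: (Q·9.500 + 2790·755.0) / (Q + 2790) = 160
→ Q = 2790·(755.0 − 160)/(160 − 9.500) = 11030 L/s.

11000 L/s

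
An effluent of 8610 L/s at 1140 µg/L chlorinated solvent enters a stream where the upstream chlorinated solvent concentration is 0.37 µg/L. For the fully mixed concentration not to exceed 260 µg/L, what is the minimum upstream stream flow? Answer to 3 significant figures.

Set C_mix = 260: (Q·0.3700 + 8610·1140) / (Q + 8610) = 260
→ Q = 8610·(1140 − 260)/(260 − 0.3700) = 29180 L/s.

29200 L/s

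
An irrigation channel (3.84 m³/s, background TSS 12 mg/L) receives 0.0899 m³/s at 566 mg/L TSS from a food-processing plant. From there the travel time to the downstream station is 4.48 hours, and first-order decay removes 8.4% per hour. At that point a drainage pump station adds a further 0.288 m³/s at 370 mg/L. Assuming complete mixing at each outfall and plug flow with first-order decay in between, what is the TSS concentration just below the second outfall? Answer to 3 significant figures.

40.8 mg/L

Mixed concentration C = ΣQC/ΣQ = (3.840·12.00 + 0.08990·566.0) / 3.930 = 96.96/3.930 = 24.67 mg/L; combined flow 3.930 m³/s.
8.4%/h lost → k = −ln(1 − 0.084) = 0.08774 h⁻¹.
After decay, C = 24.67 × e^(−kt) = 24.67 × 0.6750 = 16.65 mg/L.
Second outfall: C = (3.930·16.65 + 0.2880·370.0)/4.218 = 40.78 mg/L.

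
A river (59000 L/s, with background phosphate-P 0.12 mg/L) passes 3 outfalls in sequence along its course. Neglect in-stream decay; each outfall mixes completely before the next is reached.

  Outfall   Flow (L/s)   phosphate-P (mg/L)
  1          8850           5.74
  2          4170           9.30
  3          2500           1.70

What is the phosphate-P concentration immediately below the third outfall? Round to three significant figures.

After outfall 1: Q = 59000 + 8850 = 67850 L/s; C = (59000·0.1200 + 8850·5.740)/67850 = 0.8530 mg/L.
After outfall 2: Q = 67850 + 4170 = 72020 L/s; C = (67850·0.8530 + 4170·9.300)/72020 = 1.342 mg/L.
After outfall 3: Q = 72020 + 2500 = 74520 L/s; C = (72020·1.342 + 2500·1.700)/74520 = 1.354 mg/L.

1.35 mg/L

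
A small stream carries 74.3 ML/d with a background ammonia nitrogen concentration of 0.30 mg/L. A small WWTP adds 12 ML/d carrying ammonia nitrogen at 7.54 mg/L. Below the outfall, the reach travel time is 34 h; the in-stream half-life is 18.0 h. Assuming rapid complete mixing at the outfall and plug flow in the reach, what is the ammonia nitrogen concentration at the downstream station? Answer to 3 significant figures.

0.353 mg/L

Flow-weighted average: C = (74.30·0.3000 + 12.00·7.540) / 86.30 = 112.8/86.30 = 1.307 mg/L.
Half-life 18.0 h → k = ln 2 / 18.0 = 0.03851 h⁻¹ = 0.9242 d⁻¹.
Decay over the reach: 1.307·exp(−kt) = 1.307·0.2700 = 0.3528 mg/L.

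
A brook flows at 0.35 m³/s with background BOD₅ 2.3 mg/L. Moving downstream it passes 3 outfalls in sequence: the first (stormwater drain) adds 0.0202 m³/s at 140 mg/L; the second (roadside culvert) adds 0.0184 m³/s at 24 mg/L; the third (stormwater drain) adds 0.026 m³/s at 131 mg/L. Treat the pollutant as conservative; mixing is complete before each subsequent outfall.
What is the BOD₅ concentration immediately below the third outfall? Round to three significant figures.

18.0 mg/L

Outfall 1: combined Q = 0.3702 m³/s; C = (0.3500·2.300 + 0.02020·140.0)/0.3702 = 9.814 mg/L.
Outfall 2: combined Q = 0.3886 m³/s; C = (0.3702·9.814 + 0.01840·24.00)/0.3886 = 10.49 mg/L.
Outfall 3: combined Q = 0.4146 m³/s; C = (0.3886·10.49 + 0.02600·131.0)/0.4146 = 18.04 mg/L.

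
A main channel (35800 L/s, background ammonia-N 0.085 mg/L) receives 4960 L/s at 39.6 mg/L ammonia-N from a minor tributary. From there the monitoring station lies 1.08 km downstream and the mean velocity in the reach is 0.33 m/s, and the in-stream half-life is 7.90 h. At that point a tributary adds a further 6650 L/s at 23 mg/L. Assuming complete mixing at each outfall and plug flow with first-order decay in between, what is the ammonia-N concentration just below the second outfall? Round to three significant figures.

7.11 mg/L

Mass balance: C = (35800·0.08500 + 4960·39.60) / 40760 = 199500/40760 = 4.893 mg/L; combined flow 40760 L/s.
Travel time t = 1.08·1000 / 0.33 = 3273 s = 0.9091 h.
Half-life 7.90 h → k = ln 2 / 7.90 = 0.08774 h⁻¹ = 2.106 d⁻¹.
After decay, C = 4.893 × e^(−kt) = 4.893 × 0.9233 = 4.518 mg/L.
Second outfall: C = (40760·4.518 + 6650·23.00)/47410 = 7.111 mg/L.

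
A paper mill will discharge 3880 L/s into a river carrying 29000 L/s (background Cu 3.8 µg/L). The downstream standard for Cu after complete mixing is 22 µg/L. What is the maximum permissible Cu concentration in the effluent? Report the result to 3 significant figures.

158 µg/L

At the limit, (Qr·Cr + Qe·Cₑ)/(Qr + Qe) = 22:
Cₑ = (32880·22 − 29000·3.800) / 3880 = 158.0 µg/L.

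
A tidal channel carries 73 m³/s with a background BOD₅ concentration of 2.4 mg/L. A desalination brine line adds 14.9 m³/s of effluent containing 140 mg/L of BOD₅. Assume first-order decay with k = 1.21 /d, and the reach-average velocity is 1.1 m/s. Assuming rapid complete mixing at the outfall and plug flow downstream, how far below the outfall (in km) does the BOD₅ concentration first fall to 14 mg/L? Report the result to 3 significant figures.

47.8 km

After mixing, C = (73.00·2.400 + 14.90·140.0) / 87.90 = 2261/87.90 = 25.72 mg/L.
Set 25.72·exp(−k·t) = 14 → t = ln(25.72/14)/k = 43440 s = 12.07 h.
Distance = v·t = 1.1·43440 = 47790 m = 47.79 km.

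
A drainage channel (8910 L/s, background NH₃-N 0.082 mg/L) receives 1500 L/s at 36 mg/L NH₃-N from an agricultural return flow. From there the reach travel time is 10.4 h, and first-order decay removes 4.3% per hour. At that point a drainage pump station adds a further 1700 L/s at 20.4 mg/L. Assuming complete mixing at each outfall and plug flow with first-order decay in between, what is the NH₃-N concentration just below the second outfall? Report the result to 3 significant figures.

Flow-weighted average: C = (8910·0.08200 + 1500·36.00) / 10410 = 54730/10410 = 5.258 mg/L; combined flow 10410 L/s.
4.3%/h lost → k = −ln(1 − 0.043) = 0.04395 h⁻¹.
Applying C = C₀e^(−kt): 5.258 × 0.6331 = 3.329 mg/L.
Second outfall: C = (10410·3.329 + 1700·20.40)/12110 = 5.725 mg/L.

5.73 mg/L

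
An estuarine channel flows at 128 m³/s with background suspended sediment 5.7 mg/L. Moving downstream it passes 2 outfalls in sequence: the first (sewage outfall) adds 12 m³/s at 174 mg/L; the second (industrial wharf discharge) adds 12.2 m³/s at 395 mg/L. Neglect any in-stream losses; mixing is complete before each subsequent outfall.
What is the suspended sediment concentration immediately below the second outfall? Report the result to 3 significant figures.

Outfall 1: combined Q = 140.0 m³/s; C = (128.0·5.700 + 12.00·174.0)/140.0 = 20.13 mg/L.
Outfall 2: combined Q = 152.2 m³/s; C = (140.0·20.13 + 12.20·395.0)/152.2 = 50.17 mg/L.

50.2 mg/L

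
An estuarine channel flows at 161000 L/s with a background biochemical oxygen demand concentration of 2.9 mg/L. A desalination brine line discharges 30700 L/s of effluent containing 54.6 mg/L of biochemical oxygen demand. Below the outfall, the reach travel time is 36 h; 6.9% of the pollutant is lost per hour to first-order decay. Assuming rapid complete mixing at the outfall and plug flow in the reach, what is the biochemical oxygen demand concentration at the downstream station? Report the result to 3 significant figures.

Mixed concentration C = ΣQC/ΣQ = (161000·2.900 + 30700·54.60) / 191700 = 2143000/191700 = 11.18 mg/L.
6.9%/h lost → k = −ln(1 − 0.069) = 0.07150 h⁻¹.
Applying C = C₀e^(−kt): 11.18 × 0.07624 = 0.8523 mg/L.

0.852 mg/L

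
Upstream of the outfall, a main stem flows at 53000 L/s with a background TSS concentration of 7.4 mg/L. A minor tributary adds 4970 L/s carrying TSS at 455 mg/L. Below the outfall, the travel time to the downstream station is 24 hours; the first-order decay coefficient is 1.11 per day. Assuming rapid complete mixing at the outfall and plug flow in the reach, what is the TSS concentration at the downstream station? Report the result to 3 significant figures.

15.1 mg/L

Mixed concentration C = ΣQC/ΣQ = (53000·7.400 + 4970·455.0) / 57970 = 2654000/57970 = 45.77 mg/L.
Applying C = C₀e^(−kt): 45.77 × 0.3296 = 15.09 mg/L.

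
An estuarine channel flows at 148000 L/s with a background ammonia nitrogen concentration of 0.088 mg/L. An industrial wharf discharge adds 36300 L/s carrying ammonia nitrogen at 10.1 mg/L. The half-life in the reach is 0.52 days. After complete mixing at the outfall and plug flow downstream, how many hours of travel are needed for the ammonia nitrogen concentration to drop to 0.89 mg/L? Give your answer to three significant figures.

15.1 h

Mixed concentration C = ΣQC/ΣQ = (148000·0.08800 + 36300·10.10) / 184300 = 379700/184300 = 2.060 mg/L.
Half-life 0.52 d → k = ln 2 / 0.52 = 1.333 d⁻¹.
2.060·exp(−k·t) = 0.89 → t = ln(2.060/0.89)/k = 54400 s = 15.11 h.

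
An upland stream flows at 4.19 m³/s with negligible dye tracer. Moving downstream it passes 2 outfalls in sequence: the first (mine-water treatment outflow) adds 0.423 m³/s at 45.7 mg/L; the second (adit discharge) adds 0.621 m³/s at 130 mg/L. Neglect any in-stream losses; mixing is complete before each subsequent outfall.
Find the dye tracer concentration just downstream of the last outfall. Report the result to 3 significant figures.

19.1 mg/L

Outfall 1: combined Q = 4.613 m³/s; C = (4.190·0 + 0.4230·45.70)/4.613 = 4.191 mg/L.
Outfall 2: combined Q = 5.234 m³/s; C = (4.613·4.191 + 0.6210·130.0)/5.234 = 19.12 mg/L.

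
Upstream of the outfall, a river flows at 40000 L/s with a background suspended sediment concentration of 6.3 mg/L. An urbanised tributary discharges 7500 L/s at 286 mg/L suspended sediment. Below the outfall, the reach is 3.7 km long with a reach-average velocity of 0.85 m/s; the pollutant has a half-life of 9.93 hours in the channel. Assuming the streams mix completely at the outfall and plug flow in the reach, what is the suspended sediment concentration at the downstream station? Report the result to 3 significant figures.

Mass balance: C = (40000·6.300 + 7500·286.0) / 47500 = 2397000/47500 = 50.46 mg/L.
Travel time t = 3.7·1000 / 0.85 = 4353 s = 1.209 h.
Half-life 9.93 h → k = ln 2 / 9.93 = 0.06980 h⁻¹ = 1.675 d⁻¹.
Decay over the reach: 50.46·exp(−kt) = 50.46·0.9191 = 46.38 mg/L.

46.4 mg/L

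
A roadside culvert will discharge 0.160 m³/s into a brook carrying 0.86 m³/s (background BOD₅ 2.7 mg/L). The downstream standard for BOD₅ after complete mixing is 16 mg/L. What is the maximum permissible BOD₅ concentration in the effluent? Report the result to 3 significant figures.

At the limit, (Qr·Cr + Qe·Cₑ)/(Qr + Qe) = 16:
Cₑ = (1.020·16 − 0.8600·2.700) / 0.1600 = 87.49 mg/L.

87.5 mg/L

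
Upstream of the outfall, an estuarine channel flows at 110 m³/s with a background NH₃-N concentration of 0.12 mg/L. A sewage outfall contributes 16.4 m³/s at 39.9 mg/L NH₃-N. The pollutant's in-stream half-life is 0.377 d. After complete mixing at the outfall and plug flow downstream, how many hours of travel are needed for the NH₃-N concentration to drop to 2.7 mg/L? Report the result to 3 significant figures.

8.76 h

Flow-weighted average: C = (110.0·0.1200 + 16.40·39.90) / 126.4 = 667.6/126.4 = 5.281 mg/L.
Half-life 0.377 d → k = ln 2 / 0.377 = 1.839 d⁻¹.
5.281·exp(−k·t) = 2.7 → t = ln(5.281/2.7)/k = 31530 s = 8.758 h.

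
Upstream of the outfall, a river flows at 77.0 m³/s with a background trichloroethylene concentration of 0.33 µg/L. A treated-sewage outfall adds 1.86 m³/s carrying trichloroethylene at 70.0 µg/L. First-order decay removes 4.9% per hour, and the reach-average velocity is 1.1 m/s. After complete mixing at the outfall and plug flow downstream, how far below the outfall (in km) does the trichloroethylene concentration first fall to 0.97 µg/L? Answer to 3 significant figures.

56.0 km

Flow-weighted average: C = (77.00·0.3300 + 1.860·70.00) / 78.86 = 155.6/78.86 = 1.973 µg/L.
4.9%/h lost → k = −ln(1 − 0.049) = 0.05024 h⁻¹.
Set 1.973·exp(−k·t) = 0.97 → t = ln(1.973/0.97)/k = 50880 s = 14.13 h.
Distance = v·t = 1.1·50880 = 55970 m = 55.97 km.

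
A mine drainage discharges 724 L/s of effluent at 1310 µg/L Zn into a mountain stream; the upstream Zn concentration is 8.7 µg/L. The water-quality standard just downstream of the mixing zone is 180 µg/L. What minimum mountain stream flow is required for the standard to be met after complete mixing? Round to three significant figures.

4780 L/s

Set C_mix = 180: (Q·8.700 + 724.0·1310) / (Q + 724.0) = 180
→ Q = 724.0·(1310 − 180)/(180 − 8.700) = 4776 L/s.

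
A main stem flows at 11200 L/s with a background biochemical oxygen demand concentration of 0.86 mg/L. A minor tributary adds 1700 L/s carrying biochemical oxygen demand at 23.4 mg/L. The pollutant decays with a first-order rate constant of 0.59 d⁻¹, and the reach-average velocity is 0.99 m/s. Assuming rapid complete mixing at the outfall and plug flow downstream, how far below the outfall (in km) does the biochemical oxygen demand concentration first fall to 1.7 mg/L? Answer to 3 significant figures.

118 km

Conservation of mass: C = (11200·0.8600 + 1700·23.40) / 12900 = 49410/12900 = 3.830 mg/L.
Set 3.830·exp(−k·t) = 1.7 → t = ln(3.830/1.7)/k = 119000 s = 33.04 h.
Distance = v·t = 0.99·119000 = 117800 m = 117.8 km.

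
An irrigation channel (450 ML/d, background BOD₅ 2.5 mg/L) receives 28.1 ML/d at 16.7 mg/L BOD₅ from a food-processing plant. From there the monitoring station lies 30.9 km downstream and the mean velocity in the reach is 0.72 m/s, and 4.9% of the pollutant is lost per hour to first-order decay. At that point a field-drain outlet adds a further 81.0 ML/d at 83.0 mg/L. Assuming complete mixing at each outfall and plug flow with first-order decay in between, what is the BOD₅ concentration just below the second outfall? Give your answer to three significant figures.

After mixing, C = (450.0·2.500 + 28.10·16.70) / 478.1 = 1594/478.1 = 3.335 mg/L; combined flow 478.1 ML/d.
Travel time t = 30.9·1000 / 0.72 = 42920 s = 11.92 h.
4.9%/h lost → k = −ln(1 − 0.049) = 0.05024 h⁻¹.
After decay, C = 3.335 × e^(−kt) = 3.335 × 0.5494 = 1.832 mg/L.
At the second outfall, C = (478.1·1.832 + 81.00·83.00) / (478.1 + 81.00) = 13.59 mg/L.

13.6 mg/L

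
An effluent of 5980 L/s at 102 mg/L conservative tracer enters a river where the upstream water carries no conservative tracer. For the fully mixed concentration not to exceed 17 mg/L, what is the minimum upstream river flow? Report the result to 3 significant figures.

29900 L/s

Set C_mix = 17: (Q·0 + 5980·102.0) / (Q + 5980) = 17
→ Q = 5980·(102.0 − 17)/(17 − 0) = 29900 L/s.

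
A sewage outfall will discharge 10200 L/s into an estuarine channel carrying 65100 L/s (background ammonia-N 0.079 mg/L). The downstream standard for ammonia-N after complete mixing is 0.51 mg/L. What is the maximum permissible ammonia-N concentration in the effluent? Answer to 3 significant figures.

At the limit, (Qr·Cr + Qe·Cₑ)/(Qr + Qe) = 0.51:
Cₑ = (75300·0.51 − 65100·0.07900) / 10200 = 3.261 mg/L.

3.26 mg/L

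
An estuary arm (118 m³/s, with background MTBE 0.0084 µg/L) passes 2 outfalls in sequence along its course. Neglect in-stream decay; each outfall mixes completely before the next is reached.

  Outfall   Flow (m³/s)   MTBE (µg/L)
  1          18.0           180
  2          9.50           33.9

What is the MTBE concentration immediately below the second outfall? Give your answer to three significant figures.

Below outfall 1: Q → 136.0 m³/s, C = (118.0·0.008400 + 18.00·180.0)/136.0 = 23.83 µg/L.
Below outfall 2: Q → 145.5 m³/s, C = (136.0·23.83 + 9.500·33.90)/145.5 = 24.49 µg/L.

24.5 µg/L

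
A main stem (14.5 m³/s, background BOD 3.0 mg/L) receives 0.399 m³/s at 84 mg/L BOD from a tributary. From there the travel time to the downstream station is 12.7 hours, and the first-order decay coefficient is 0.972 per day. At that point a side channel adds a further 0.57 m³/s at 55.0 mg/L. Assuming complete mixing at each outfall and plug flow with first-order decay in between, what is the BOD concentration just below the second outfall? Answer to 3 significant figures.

5.00 mg/L

Mixed concentration C = ΣQC/ΣQ = (14.50·3.000 + 0.3990·84.00) / 14.90 = 77.02/14.90 = 5.169 mg/L; combined flow 14.90 m³/s.
Applying C = C₀e^(−kt): 5.169 × 0.5979 = 3.091 mg/L.
Second outfall: C = (14.90·3.091 + 0.5700·55.00)/15.47 = 5.003 mg/L.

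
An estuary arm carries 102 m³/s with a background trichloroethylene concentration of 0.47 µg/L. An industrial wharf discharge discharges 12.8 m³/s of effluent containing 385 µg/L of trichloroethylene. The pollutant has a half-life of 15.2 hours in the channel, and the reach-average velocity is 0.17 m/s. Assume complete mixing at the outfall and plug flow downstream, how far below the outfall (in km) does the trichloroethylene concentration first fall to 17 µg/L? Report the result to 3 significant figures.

12.6 km

Conservation of mass: C = (102.0·0.4700 + 12.80·385.0) / 114.8 = 4976/114.8 = 43.34 µg/L.
Half-life 15.2 h → k = ln 2 / 15.2 = 0.04560 h⁻¹ = 1.094 d⁻¹.
Set 43.34·exp(−k·t) = 17 → t = ln(43.34/17)/k = 73890 s = 20.52 h.
Distance = v·t = 0.17·73890 = 12560 m = 12.56 km.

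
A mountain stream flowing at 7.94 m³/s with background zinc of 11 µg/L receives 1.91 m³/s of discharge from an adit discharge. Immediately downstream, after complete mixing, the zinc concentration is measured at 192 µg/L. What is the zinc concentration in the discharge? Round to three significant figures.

944 µg/L

Mass balance: 7.940·11.00 + 1.910·Cₑ = 9.850·192.0
→ Cₑ = (9.850·192.0 − 7.940·11.00) / 1.910 = 944.4 µg/L.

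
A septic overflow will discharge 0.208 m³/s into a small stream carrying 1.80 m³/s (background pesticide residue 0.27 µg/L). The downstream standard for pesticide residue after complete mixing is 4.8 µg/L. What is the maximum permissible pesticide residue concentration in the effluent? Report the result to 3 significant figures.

44.0 µg/L

At the limit, (Qr·Cr + Qe·Cₑ)/(Qr + Qe) = 4.8:
Cₑ = (2.008·4.8 − 1.800·0.2700) / 0.2080 = 44.00 µg/L.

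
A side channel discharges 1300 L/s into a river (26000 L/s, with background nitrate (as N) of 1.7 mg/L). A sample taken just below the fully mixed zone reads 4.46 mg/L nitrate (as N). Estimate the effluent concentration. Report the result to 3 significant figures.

59.7 mg/L

Mass balance: 26000·1.700 + 1300·Cₑ = 27300·4.460
→ Cₑ = (27300·4.460 − 26000·1.700) / 1300 = 59.66 mg/L.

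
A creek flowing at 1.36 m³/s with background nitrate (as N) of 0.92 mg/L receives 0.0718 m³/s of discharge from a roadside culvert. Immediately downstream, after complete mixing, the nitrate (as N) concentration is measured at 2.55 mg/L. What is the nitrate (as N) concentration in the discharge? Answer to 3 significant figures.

Mass balance: 1.360·0.9200 + 0.07180·Cₑ = 1.432·2.550
→ Cₑ = (1.432·2.550 − 1.360·0.9200) / 0.07180 = 33.42 mg/L.

33.4 mg/L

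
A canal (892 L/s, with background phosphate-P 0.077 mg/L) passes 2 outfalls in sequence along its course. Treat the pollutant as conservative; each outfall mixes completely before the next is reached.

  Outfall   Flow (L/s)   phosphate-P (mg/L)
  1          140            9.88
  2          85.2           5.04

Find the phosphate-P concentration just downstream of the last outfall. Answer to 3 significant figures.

Below outfall 1: Q → 1032 L/s, C = (892.0·0.07700 + 140.0·9.880)/1032 = 1.407 mg/L.
Below outfall 2: Q → 1117 L/s, C = (1032·1.407 + 85.20·5.040)/1117 = 1.684 mg/L.

1.68 mg/L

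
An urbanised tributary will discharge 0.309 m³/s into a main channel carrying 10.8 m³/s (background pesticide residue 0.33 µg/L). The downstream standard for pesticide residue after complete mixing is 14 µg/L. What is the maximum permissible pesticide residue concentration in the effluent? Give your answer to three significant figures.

492 µg/L

At the limit, (Qr·Cr + Qe·Cₑ)/(Qr + Qe) = 14:
Cₑ = (11.11·14 − 10.80·0.3300) / 0.3090 = 491.8 µg/L.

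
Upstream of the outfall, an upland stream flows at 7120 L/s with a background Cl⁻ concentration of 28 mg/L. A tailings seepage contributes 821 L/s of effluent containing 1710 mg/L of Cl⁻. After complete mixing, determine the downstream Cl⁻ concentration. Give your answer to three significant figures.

After mixing, C = (7120·28.00 + 821.0·1710) / 7941 = 1603000/7941 = 201.9 mg/L.

202 mg/L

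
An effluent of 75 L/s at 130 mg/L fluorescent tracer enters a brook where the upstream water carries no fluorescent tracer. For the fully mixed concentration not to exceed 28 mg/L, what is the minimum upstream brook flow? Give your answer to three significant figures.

273 L/s

Set C_mix = 28: (Q·0 + 75.00·130.0) / (Q + 75.00) = 28
→ Q = 75.00·(130.0 − 28)/(28 − 0) = 273.2 L/s.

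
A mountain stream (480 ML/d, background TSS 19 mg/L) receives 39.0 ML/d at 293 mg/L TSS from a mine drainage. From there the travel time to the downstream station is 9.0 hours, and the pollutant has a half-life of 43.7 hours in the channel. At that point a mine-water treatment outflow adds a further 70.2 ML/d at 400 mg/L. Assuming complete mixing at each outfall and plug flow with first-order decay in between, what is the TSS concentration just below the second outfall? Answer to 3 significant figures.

Mass balance: C = (480.0·19.00 + 39.00·293.0) / 519.0 = 20550/519.0 = 39.59 mg/L; combined flow 519.0 ML/d.
Half-life 43.7 h → k = ln 2 / 43.7 = 0.01586 h⁻¹ = 0.3807 d⁻¹.
Applying C = C₀e^(−kt): 39.59 × 0.8670 = 34.32 mg/L.
At the second outfall, C = (519.0·34.32 + 70.20·400.0) / (519.0 + 70.20) = 77.89 mg/L.

77.9 mg/L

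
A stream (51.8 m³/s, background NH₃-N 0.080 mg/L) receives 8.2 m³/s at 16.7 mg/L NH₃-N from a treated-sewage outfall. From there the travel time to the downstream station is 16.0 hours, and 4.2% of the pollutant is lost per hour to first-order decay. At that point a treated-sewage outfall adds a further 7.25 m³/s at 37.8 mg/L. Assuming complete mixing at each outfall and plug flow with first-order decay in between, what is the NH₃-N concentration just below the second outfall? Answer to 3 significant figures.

After mixing, C = (51.80·0.08000 + 8.200·16.70) / 60.00 = 141.1/60.00 = 2.351 mg/L; combined flow 60.00 m³/s.
4.2%/h lost → k = −ln(1 − 0.042) = 0.04291 h⁻¹.
Decay over the reach: 2.351·exp(−kt) = 2.351·0.5033 = 1.184 mg/L.
At the second outfall, C = (60.00·1.184 + 7.250·37.80) / (60.00 + 7.250) = 5.131 mg/L.

5.13 mg/L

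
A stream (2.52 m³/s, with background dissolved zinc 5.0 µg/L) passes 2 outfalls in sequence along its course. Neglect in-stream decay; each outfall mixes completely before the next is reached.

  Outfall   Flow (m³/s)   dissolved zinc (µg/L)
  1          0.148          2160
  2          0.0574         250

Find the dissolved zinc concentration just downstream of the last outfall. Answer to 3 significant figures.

Outfall 1: combined Q = 2.668 m³/s; C = (2.520·5.000 + 0.1480·2160)/2.668 = 124.5 µg/L.
Outfall 2: combined Q = 2.725 m³/s; C = (2.668·124.5 + 0.05740·250.0)/2.725 = 127.2 µg/L.

127 µg/L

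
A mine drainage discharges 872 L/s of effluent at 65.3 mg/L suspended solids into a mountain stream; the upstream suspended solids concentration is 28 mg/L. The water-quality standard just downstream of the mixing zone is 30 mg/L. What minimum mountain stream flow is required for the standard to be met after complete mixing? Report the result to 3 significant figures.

15400 L/s

Set C_mix = 30: (Q·28.00 + 872.0·65.30) / (Q + 872.0) = 30
→ Q = 872.0·(65.30 − 30)/(30 − 28.00) = 15390 L/s.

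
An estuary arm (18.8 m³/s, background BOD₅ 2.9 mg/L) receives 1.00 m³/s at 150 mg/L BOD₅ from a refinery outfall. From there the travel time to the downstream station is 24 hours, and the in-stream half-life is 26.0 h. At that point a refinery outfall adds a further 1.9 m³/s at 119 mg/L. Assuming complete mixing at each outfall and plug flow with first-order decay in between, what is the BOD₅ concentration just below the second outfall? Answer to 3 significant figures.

After mixing, C = (18.80·2.900 + 1.000·150.0) / 19.80 = 204.5/19.80 = 10.33 mg/L; combined flow 19.80 m³/s.
Half-life 26.0 h → k = ln 2 / 26.0 = 0.02666 h⁻¹ = 0.6398 d⁻¹.
Applying C = C₀e^(−kt): 10.33 × 0.5274 = 5.447 mg/L.
Second outfall: C = (19.80·5.447 + 1.900·119.0)/21.70 = 15.39 mg/L.

15.4 mg/L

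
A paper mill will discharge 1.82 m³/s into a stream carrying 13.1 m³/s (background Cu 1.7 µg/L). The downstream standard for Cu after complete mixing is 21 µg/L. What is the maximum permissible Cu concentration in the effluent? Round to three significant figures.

At the limit, (Qr·Cr + Qe·Cₑ)/(Qr + Qe) = 21:
Cₑ = (14.92·21 − 13.10·1.700) / 1.820 = 159.9 µg/L.

160 µg/L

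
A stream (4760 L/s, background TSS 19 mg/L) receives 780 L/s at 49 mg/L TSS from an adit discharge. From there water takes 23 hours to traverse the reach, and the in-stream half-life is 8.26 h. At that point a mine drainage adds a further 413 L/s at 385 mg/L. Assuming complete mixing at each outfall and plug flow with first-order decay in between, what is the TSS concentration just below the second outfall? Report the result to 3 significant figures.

Mixed concentration C = ΣQC/ΣQ = (4760·19.00 + 780.0·49.00) / 5540 = 128700/5540 = 23.22 mg/L; combined flow 5540 L/s.
Half-life 8.26 h → k = ln 2 / 8.26 = 0.08392 h⁻¹ = 2.014 d⁻¹.
First-order decay: C = 23.22·exp(−k·t) = 23.22·0.1451 = 3.371 mg/L.
At the second outfall, C = (5540·3.371 + 413.0·385.0) / (5540 + 413.0) = 29.85 mg/L.

29.8 mg/L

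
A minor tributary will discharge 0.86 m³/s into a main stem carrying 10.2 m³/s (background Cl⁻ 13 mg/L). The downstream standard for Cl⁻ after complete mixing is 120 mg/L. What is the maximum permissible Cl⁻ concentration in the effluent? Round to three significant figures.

1390 mg/L

At the limit, (Qr·Cr + Qe·Cₑ)/(Qr + Qe) = 120:
Cₑ = (11.06·120 − 10.20·13.00) / 0.8600 = 1389 mg/L.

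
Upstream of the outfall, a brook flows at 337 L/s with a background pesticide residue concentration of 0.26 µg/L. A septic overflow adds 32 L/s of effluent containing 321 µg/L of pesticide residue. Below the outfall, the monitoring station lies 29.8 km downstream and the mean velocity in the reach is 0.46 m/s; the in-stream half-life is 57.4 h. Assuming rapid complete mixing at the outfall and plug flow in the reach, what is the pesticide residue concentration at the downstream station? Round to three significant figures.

Conservation of mass: C = (337.0·0.2600 + 32.00·321.0) / 369.0 = 10360/369.0 = 28.07 µg/L.
Travel time t = 29.8·1000 / 0.46 = 64780 s = 18.00 h.
Half-life 57.4 h → k = ln 2 / 57.4 = 0.01208 h⁻¹ = 0.2898 d⁻¹.
Applying C = C₀e^(−kt): 28.07 × 0.8047 = 22.59 µg/L.

22.6 µg/L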